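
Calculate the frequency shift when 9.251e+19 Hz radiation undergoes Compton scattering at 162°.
5.492e+19 Hz (decrease)

Convert frequency to wavelength (c = 299792458 m/s):
λ₀ = c/f₀ = 299792458/9.251e+19 = 3.2406492e-12 m = 3.2406 pm

Calculate Compton shift:
Δλ = λ_C(1 - cos(162°)) = 4.7339 pm

Final wavelength:
λ' = λ₀ + Δλ = 3.2406 + 4.7339 = 7.9745 pm

Final frequency:
f' = c/λ' = 299792458/7.9745176e-12 = 3.7593805e+19 Hz

Frequency shift (decrease):
Δf = f₀ - f' = 9.251e+19 - 3.7593805e+19 = 5.492e+19 Hz

(Intermediate values are shown rounded; full precision is carried through to the final answer.)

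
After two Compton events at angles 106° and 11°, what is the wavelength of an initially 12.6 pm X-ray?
15.7397 pm

Apply Compton shift twice:

First scattering at θ₁ = 106°:
Δλ₁ = λ_C(1 - cos(106°))
Δλ₁ = 2.4263 × 1.2756
Δλ₁ = 3.0951 pm

After first scattering:
λ₁ = 12.6 + 3.0951 = 15.6951 pm

Second scattering at θ₂ = 11°:
Δλ₂ = λ_C(1 - cos(11°))
Δλ₂ = 2.4263 × 0.0184
Δλ₂ = 0.0446 pm

Final wavelength:
λ₂ = 15.6951 + 0.0446 = 15.7397 pm

Total shift: Δλ_total = 3.0951 + 0.0446 = 3.1397 pm

(Intermediate values are shown rounded; full precision is carried through to the final answer.)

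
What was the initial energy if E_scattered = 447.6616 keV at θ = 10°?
453.7000 keV

Convert final energy to wavelength (hc ≈ 1239.842 keV·pm):
λ' = hc/E' = 1239.842 / 447.6616 = 2.7696 pm

Calculate the Compton shift:
Δλ = λ_C(1 - cos(10°))
Δλ = 2.4263 × (1 - cos(10°))
Δλ = 0.0369 pm

Initial wavelength:
λ = λ' - Δλ = 2.7696 - 0.0369 = 2.7327 pm

Initial energy:
E = hc/λ = 1239.842 / 2.7327 = 453.7000 keV

(Intermediate values are shown rounded; full precision is carried through to the final answer.)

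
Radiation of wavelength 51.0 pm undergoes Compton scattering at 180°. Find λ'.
55.8526 pm

Using the Compton formula: λ' = λ + λ_C(1 − cos θ)

For θ = 180°, cos θ = -1 (exact) = -1.0000, so:
1 − cos 180° = 1 − (-1) = 2.0000

Δλ = λ_C × 2.0000 = 2.4263 × 2.0000 = 4.8526 pm

λ' = 51.0 + 4.8526 = 55.8526 pm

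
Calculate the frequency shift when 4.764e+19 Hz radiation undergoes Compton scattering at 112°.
1.650e+19 Hz (decrease)

Convert frequency to wavelength (c = 299792458 m/s):
λ₀ = c/f₀ = 299792458/4.764e+19 = 6.2928728e-12 m = 6.2929 pm

Calculate Compton shift:
Δλ = λ_C(1 - cos(112°)) = 3.3352 pm

Final wavelength:
λ' = λ₀ + Δλ = 6.2929 + 3.3352 = 9.6281 pm

Final frequency:
f' = c/λ' = 299792458/9.6280948e-12 = 3.1137257e+19 Hz

Frequency shift (decrease):
Δf = f₀ - f' = 4.764e+19 - 3.1137257e+19 = 1.650e+19 Hz

(Intermediate values are shown rounded; full precision is carried through to the final answer.)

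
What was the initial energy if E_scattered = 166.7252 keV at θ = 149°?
423.0999 keV

Convert final energy to wavelength (hc ≈ 1239.842 keV·pm):
λ' = hc/E' = 1239.842 / 166.7252 = 7.4364 pm

Calculate the Compton shift:
Δλ = λ_C(1 - cos(149°))
Δλ = 2.4263 × (1 - cos(149°))
Δλ = 4.5061 pm

Initial wavelength:
λ = λ' - Δλ = 7.4364 - 4.5061 = 2.9304 pm

Initial energy:
E = hc/λ = 1239.842 / 2.9304 = 423.0999 keV

(Intermediate values are shown rounded; full precision is carried through to the final answer.)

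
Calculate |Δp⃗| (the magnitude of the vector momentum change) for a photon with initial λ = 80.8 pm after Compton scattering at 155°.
1.5579e-23 kg·m/s

Photon momentum magnitude is p = h/λ.

Initial momentum:
p₀ = h/λ = 6.6261e-34/8.0800e-11 = 8.2006e-24 kg·m/s

After scattering:
λ' = λ + Δλ = 80.8 + 4.6253 = 85.4253 pm
p' = h/λ' = 6.6261e-34/8.5425e-11 = 7.7566e-24 kg·m/s

Momentum is a vector; the scattered photon's direction makes angle θ = 155° with the incident direction. The magnitude of the vector change Δp⃗ = p⃗₀ − p⃗' is found from the law of cosines:
|Δp⃗|² = p₀² + p'² − 2p₀p'cos θ
|Δp⃗|² = (8.2006e-24)² + (7.7566e-24)² − 2·8.2006e-24·7.7566e-24·cos(155°)
|Δp⃗| = 1.5579e-23 kg·m/s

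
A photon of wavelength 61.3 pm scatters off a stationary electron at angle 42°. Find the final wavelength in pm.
61.9232 pm

Using the Compton scattering formula:
λ' = λ + Δλ = λ + λ_C(1 - cos θ)

Given:
- Initial wavelength λ = 61.3 pm
- Scattering angle θ = 42°
- Compton wavelength λ_C ≈ 2.4263 pm

Calculate the shift:
Δλ = 2.4263 × (1 - cos(42°))
Δλ = 2.4263 × 0.2569
Δλ = 0.6232 pm

Final wavelength:
λ' = 61.3 + 0.6232 = 61.9232 pm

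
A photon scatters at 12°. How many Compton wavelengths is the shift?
0.0219 λ_C

The Compton shift formula is:
Δλ = λ_C(1 - cos θ)

Dividing both sides by λ_C:
Δλ/λ_C = 1 - cos θ

For θ = 12°:
Δλ/λ_C = 1 - cos(12°)
Δλ/λ_C = 1 - 0.9781
Δλ/λ_C = 0.0219

This means the shift is 0.0219 × λ_C = 0.0530 pm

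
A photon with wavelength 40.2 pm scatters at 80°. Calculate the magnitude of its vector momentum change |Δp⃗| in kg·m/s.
2.0695e-23 kg·m/s

Photon momentum magnitude is p = h/λ.

Initial momentum:
p₀ = h/λ = 6.6261e-34/4.0200e-11 = 1.6483e-23 kg·m/s

After scattering:
λ' = λ + Δλ = 40.2 + 2.0050 = 42.2050 pm
p' = h/λ' = 6.6261e-34/4.2205e-11 = 1.5700e-23 kg·m/s

Momentum is a vector; the scattered photon's direction makes angle θ = 80° with the incident direction. The magnitude of the vector change Δp⃗ = p⃗₀ − p⃗' is found from the law of cosines:
|Δp⃗|² = p₀² + p'² − 2p₀p'cos θ
|Δp⃗|² = (1.6483e-23)² + (1.5700e-23)² − 2·1.6483e-23·1.5700e-23·cos(80°)
|Δp⃗| = 2.0695e-23 kg·m/s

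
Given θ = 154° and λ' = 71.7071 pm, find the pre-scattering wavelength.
67.1000 pm

From λ' = λ + Δλ, we have λ = λ' - Δλ

First calculate the Compton shift:
Δλ = λ_C(1 - cos θ)
Δλ = 2.4263 × (1 - cos(154°))
Δλ = 2.4263 × 1.8988
Δλ = 4.6071 pm

Initial wavelength:
λ = λ' - Δλ
λ = 71.7071 - 4.6071
λ = 67.1000 pm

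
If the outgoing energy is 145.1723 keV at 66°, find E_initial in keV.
174.5999 keV

Convert final energy to wavelength (hc ≈ 1239.842 keV·pm):
λ' = hc/E' = 1239.842 / 145.1723 = 8.5405 pm

Calculate the Compton shift:
Δλ = λ_C(1 - cos(66°))
Δλ = 2.4263 × (1 - cos(66°))
Δλ = 1.4394 pm

Initial wavelength:
λ = λ' - Δλ = 8.5405 - 1.4394 = 7.1010 pm

Initial energy:
E = hc/λ = 1239.842 / 7.1010 = 174.5999 keV

(Intermediate values are shown rounded; full precision is carried through to the final answer.)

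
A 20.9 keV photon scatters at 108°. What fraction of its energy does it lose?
0.0508 (or 5.08%)

Calculate initial and final photon energies:

Initial: E₀ = 20.9 keV → λ₀ = 59.3226 pm
Compton shift: Δλ = 3.1761 pm
Final wavelength: λ' = 62.4987 pm
Final energy: E' = 19.8379 keV

Fractional energy loss:
(E₀ - E')/E₀ = (20.9000 - 19.8379)/20.9000
= 1.0621/20.9000
= 0.0508
= 5.08%

(Intermediate values are shown rounded; full precision is carried through to the final answer.)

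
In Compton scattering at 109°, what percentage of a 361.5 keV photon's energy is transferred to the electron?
0.4839 (or 48.39%)

Calculate initial and final photon energies:

Initial: E₀ = 361.5 keV → λ₀ = 3.4297 pm
Compton shift: Δλ = 3.2162 pm
Final wavelength: λ' = 6.6460 pm
Final energy: E' = 186.5559 keV

Fractional energy loss:
(E₀ - E')/E₀ = (361.5000 - 186.5559)/361.5000
= 174.9441/361.5000
= 0.4839
= 48.39%

(Intermediate values are shown rounded; full precision is carried through to the final answer.)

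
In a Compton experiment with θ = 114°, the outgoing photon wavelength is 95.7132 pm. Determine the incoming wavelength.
92.3000 pm

From λ' = λ + Δλ, we have λ = λ' - Δλ

First calculate the Compton shift:
Δλ = λ_C(1 - cos θ)
Δλ = 2.4263 × (1 - cos(114°))
Δλ = 2.4263 × 1.4067
Δλ = 3.4132 pm

Initial wavelength:
λ = λ' - Δλ
λ = 95.7132 - 3.4132
λ = 92.3000 pm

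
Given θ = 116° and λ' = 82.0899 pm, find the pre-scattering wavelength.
78.6000 pm

From λ' = λ + Δλ, we have λ = λ' - Δλ

First calculate the Compton shift:
Δλ = λ_C(1 - cos θ)
Δλ = 2.4263 × (1 - cos(116°))
Δλ = 2.4263 × 1.4384
Δλ = 3.4899 pm

Initial wavelength:
λ = λ' - Δλ
λ = 82.0899 - 3.4899
λ = 78.6000 pm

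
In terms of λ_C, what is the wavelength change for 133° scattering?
1.6820 λ_C

The Compton shift formula is:
Δλ = λ_C(1 - cos θ)

Dividing both sides by λ_C:
Δλ/λ_C = 1 - cos θ

For θ = 133°:
Δλ/λ_C = 1 - cos(133°)
Δλ/λ_C = 1 - -0.6820
Δλ/λ_C = 1.6820

This means the shift is 1.6820 × λ_C = 4.0810 pm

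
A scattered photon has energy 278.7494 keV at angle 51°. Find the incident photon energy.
349.3999 keV

Convert final energy to wavelength (hc ≈ 1239.842 keV·pm):
λ' = hc/E' = 1239.842 / 278.7494 = 4.4479 pm

Calculate the Compton shift:
Δλ = λ_C(1 - cos(51°))
Δλ = 2.4263 × (1 - cos(51°))
Δλ = 0.8994 pm

Initial wavelength:
λ = λ' - Δλ = 4.4479 - 0.8994 = 3.5485 pm

Initial energy:
E = hc/λ = 1239.842 / 3.5485 = 349.3999 keV

(Intermediate values are shown rounded; full precision is carried through to the final answer.)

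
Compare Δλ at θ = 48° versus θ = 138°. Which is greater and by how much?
138° produces the larger shift by a factor of 5.268

Calculate both shifts using Δλ = λ_C(1 - cos θ):

For θ₁ = 48°:
Δλ₁ = 2.4263 × (1 - cos(48°))
Δλ₁ = 2.4263 × 0.3309
Δλ₁ = 0.8028 pm

For θ₂ = 138°:
Δλ₂ = 2.4263 × (1 - cos(138°))
Δλ₂ = 2.4263 × 1.7431
Δλ₂ = 4.2294 pm

The 138° angle produces the larger shift.
Ratio: 4.2294/0.8028 = 5.268

(Intermediate values are shown rounded; full precision is carried through to the final answer.)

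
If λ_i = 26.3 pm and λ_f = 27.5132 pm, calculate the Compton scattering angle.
60.00°

First find the wavelength shift:
Δλ = λ' - λ = 27.5132 - 26.3 = 1.2132 pm

Using Δλ = λ_C(1 - cos θ), with λ_C = h/(m_e·c) ≈ 2.42631024 pm:
cos θ = 1 - Δλ/λ_C
cos θ = 1 - 1.2132/2.42631024
cos θ = 0.499982

θ = arccos(0.499982)
θ = 60.00°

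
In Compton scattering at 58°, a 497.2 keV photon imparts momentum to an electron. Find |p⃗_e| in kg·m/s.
2.2913e-22 kg·m/s

The electron is initially at rest, so by conservation of momentum:
p⃗_e = p⃗₀ − p⃗'  (incident photon momentum minus scattered photon momentum)

Photon momentum magnitudes (p = h/λ = E/c):
λ₀ = hc/E₀ = 2.4936 pm → p₀ = h/λ₀ = 2.6572e-22 kg·m/s
Δλ = λ_C(1 − cos 58°) = 1.1406 pm
λ' = 3.6342 pm → p' = h/λ' = 1.8232e-22 kg·m/s

The scattered photon makes angle θ = 58° with the incident direction, so by the law of cosines:
|p⃗_e|² = p₀² + p'² − 2p₀p'cos θ
|p⃗_e|² = (2.6572e-22)² + (1.8232e-22)² − 2·2.6572e-22·1.8232e-22·cos(58°)
|p⃗_e| = 2.2913e-22 kg·m/s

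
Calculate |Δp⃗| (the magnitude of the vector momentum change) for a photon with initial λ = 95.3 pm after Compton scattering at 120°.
1.1822e-23 kg·m/s

Photon momentum magnitude is p = h/λ.

Initial momentum:
p₀ = h/λ = 6.6261e-34/9.5300e-11 = 6.9529e-24 kg·m/s

After scattering:
λ' = λ + Δλ = 95.3 + 3.6395 = 98.9395 pm
p' = h/λ' = 6.6261e-34/9.8939e-11 = 6.6971e-24 kg·m/s

Momentum is a vector; the scattered photon's direction makes angle θ = 120° with the incident direction. The magnitude of the vector change Δp⃗ = p⃗₀ − p⃗' is found from the law of cosines:
|Δp⃗|² = p₀² + p'² − 2p₀p'cos θ
|Δp⃗|² = (6.9529e-24)² + (6.6971e-24)² − 2·6.9529e-24·6.6971e-24·cos(120°)
|Δp⃗| = 1.1822e-23 kg·m/s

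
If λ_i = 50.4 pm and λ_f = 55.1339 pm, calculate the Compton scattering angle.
162.00°

First find the wavelength shift:
Δλ = λ' - λ = 55.1339 - 50.4 = 4.7339 pm

Using Δλ = λ_C(1 - cos θ), with λ_C = h/(m_e·c) ≈ 2.42631024 pm:
cos θ = 1 - Δλ/λ_C
cos θ = 1 - 4.7339/2.42631024
cos θ = -0.951070

θ = arccos(-0.951070)
θ = 162.00°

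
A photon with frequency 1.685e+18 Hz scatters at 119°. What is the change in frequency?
3.344e+16 Hz (decrease)

Convert frequency to wavelength (c = 299792458 m/s):
λ₀ = c/f₀ = 299792458/1.685e+18 = 1.7791837e-10 m = 177.9184 pm

Calculate Compton shift:
Δλ = λ_C(1 - cos(119°)) = 3.6026 pm

Final wavelength:
λ' = λ₀ + Δλ = 177.9184 + 3.6026 = 181.5210 pm

Final frequency:
f' = c/λ' = 299792458/1.8152098e-10 = 1.6515582e+18 Hz

Frequency shift (decrease):
Δf = f₀ - f' = 1.685e+18 - 1.6515582e+18 = 3.344e+16 Hz

(Intermediate values are shown rounded; full precision is carried through to the final answer.)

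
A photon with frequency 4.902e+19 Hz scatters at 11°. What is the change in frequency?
3.547e+17 Hz (decrease)

Convert frequency to wavelength (c = 299792458 m/s):
λ₀ = c/f₀ = 299792458/4.902e+19 = 6.1157172e-12 m = 6.1157 pm

Calculate Compton shift:
Δλ = λ_C(1 - cos(11°)) = 0.0446 pm

Final wavelength:
λ' = λ₀ + Δλ = 6.1157 + 0.0446 = 6.1603 pm

Final frequency:
f' = c/λ' = 299792458/6.1602954e-12 = 4.8665273e+19 Hz

Frequency shift (decrease):
Δf = f₀ - f' = 4.902e+19 - 4.8665273e+19 = 3.547e+17 Hz

(Intermediate values are shown rounded; full precision is carried through to the final answer.)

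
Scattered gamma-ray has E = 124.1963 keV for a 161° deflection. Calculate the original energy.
235.5999 keV

Convert final energy to wavelength (hc ≈ 1239.842 keV·pm):
λ' = hc/E' = 1239.842 / 124.1963 = 9.9829 pm

Calculate the Compton shift:
Δλ = λ_C(1 - cos(161°))
Δλ = 2.4263 × (1 - cos(161°))
Δλ = 4.7204 pm

Initial wavelength:
λ = λ' - Δλ = 9.9829 - 4.7204 = 5.2625 pm

Initial energy:
E = hc/λ = 1239.842 / 5.2625 = 235.5999 keV

(Intermediate values are shown rounded; full precision is carried through to the final answer.)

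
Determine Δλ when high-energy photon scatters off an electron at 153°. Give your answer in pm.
4.5882 pm

Using the Compton scattering formula:
Δλ = λ_C(1 - cos θ)

where λ_C = h/(m_e·c) ≈ 2.4263 pm is the Compton wavelength of an electron.

For θ = 153°:
cos(153°) = -0.8910
1 - cos(153°) = 1.8910

Δλ = 2.4263 × 1.8910
Δλ = 4.5882 pm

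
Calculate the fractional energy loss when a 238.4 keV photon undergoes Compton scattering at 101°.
0.3571 (or 35.71%)

Calculate initial and final photon energies:

Initial: E₀ = 238.4 keV → λ₀ = 5.2007 pm
Compton shift: Δλ = 2.8893 pm
Final wavelength: λ' = 8.0900 pm
Final energy: E' = 153.2570 keV

Fractional energy loss:
(E₀ - E')/E₀ = (238.4000 - 153.2570)/238.4000
= 85.1430/238.4000
= 0.3571
= 35.71%

(Intermediate values are shown rounded; full precision is carried through to the final answer.)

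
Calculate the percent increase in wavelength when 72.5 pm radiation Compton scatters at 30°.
0.4484%

Calculate the Compton shift:
Δλ = λ_C(1 - cos(30°))
Δλ = 2.4263 × (1 - cos(30°))
Δλ = 2.4263 × 0.1340
Δλ = 0.3251 pm

Percentage change:
(Δλ/λ₀) × 100 = (0.3251/72.5) × 100
= 0.4484%

(Intermediate values are shown rounded; full precision is carried through to the final answer.)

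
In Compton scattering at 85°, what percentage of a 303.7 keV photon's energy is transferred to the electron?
0.3517 (or 35.17%)

Calculate initial and final photon energies:

Initial: E₀ = 303.7 keV → λ₀ = 4.0825 pm
Compton shift: Δλ = 2.2148 pm
Final wavelength: λ' = 6.2973 pm
Final energy: E' = 196.8847 keV

Fractional energy loss:
(E₀ - E')/E₀ = (303.7000 - 196.8847)/303.7000
= 106.8153/303.7000
= 0.3517
= 35.17%

(Intermediate values are shown rounded; full precision is carried through to the final answer.)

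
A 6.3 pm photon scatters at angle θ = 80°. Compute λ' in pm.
8.3050 pm

Using the Compton scattering formula:
λ' = λ + Δλ = λ + λ_C(1 - cos θ)

Given:
- Initial wavelength λ = 6.3 pm
- Scattering angle θ = 80°
- Compton wavelength λ_C ≈ 2.4263 pm

Calculate the shift:
Δλ = 2.4263 × (1 - cos(80°))
Δλ = 2.4263 × 0.8264
Δλ = 2.0050 pm

Final wavelength:
λ' = 6.3 + 2.0050 = 8.3050 pm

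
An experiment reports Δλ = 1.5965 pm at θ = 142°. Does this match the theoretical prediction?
No, inconsistent

Calculate the expected shift for θ = 142°:

Δλ_expected = λ_C(1 - cos(142°))
Δλ_expected = 2.4263 × (1 - cos(142°))
Δλ_expected = 2.4263 × 1.7880
Δλ_expected = 4.3383 pm

Given shift: 1.5965 pm
Expected shift: 4.3383 pm
Difference: 2.7418 pm

The values do not match. The given shift corresponds to θ ≈ 70.0°, not 142°.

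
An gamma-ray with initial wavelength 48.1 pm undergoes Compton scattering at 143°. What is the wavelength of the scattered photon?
52.4640 pm

Using the Compton scattering formula:
λ' = λ + Δλ = λ + λ_C(1 - cos θ)

Given:
- Initial wavelength λ = 48.1 pm
- Scattering angle θ = 143°
- Compton wavelength λ_C ≈ 2.4263 pm

Calculate the shift:
Δλ = 2.4263 × (1 - cos(143°))
Δλ = 2.4263 × 1.7986
Δλ = 4.3640 pm

Final wavelength:
λ' = 48.1 + 4.3640 = 52.4640 pm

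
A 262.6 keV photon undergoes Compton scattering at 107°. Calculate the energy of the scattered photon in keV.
157.7989 keV

First convert energy to wavelength:
λ = hc/E, with hc ≈ 1239.842 keV·pm (i.e. 1239.842 eV·nm)

For E = 262.6 keV = 262600 eV:
λ = 1239.842 keV·pm / 262.6 keV
λ = 4.7214 pm

Calculate the Compton shift:
Δλ = λ_C(1 - cos(107°)) = 2.4263 × 1.2924
Δλ = 3.1357 pm

Final wavelength:
λ' = 4.7214 + 3.1357 = 7.8571 pm

Final energy:
E' = hc/λ' = 1239.842 / 7.8571 = 157.7989 keV

(Intermediate values are shown rounded; full precision is carried through to the final answer.)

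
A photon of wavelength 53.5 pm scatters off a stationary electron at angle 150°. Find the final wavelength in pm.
58.0276 pm

Using the Compton scattering formula:
λ' = λ + Δλ = λ + λ_C(1 - cos θ)

Given:
- Initial wavelength λ = 53.5 pm
- Scattering angle θ = 150°
- Compton wavelength λ_C ≈ 2.4263 pm

Calculate the shift:
Δλ = 2.4263 × (1 - cos(150°))
Δλ = 2.4263 × 1.8660
Δλ = 4.5276 pm

Final wavelength:
λ' = 53.5 + 4.5276 = 58.0276 pm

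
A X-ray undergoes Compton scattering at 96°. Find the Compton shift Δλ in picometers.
2.6799 pm

Using the Compton scattering formula:
Δλ = λ_C(1 - cos θ)

where λ_C = h/(m_e·c) ≈ 2.4263 pm is the Compton wavelength of an electron.

For θ = 96°:
cos(96°) = -0.1045
1 - cos(96°) = 1.1045

Δλ = 2.4263 × 1.1045
Δλ = 2.6799 pm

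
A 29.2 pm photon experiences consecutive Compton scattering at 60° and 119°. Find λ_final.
34.0158 pm

Apply Compton shift twice:

First scattering at θ₁ = 60°:
Δλ₁ = λ_C(1 - cos(60°))
Δλ₁ = 2.4263 × 0.5000
Δλ₁ = 1.2132 pm

After first scattering:
λ₁ = 29.2 + 1.2132 = 30.4132 pm

Second scattering at θ₂ = 119°:
Δλ₂ = λ_C(1 - cos(119°))
Δλ₂ = 2.4263 × 1.4848
Δλ₂ = 3.6026 pm

Final wavelength:
λ₂ = 30.4132 + 3.6026 = 34.0158 pm

Total shift: Δλ_total = 1.2132 + 3.6026 = 4.8158 pm

(Intermediate values are shown rounded; full precision is carried through to the final answer.)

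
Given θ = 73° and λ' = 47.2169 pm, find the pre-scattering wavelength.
45.5000 pm

From λ' = λ + Δλ, we have λ = λ' - Δλ

First calculate the Compton shift:
Δλ = λ_C(1 - cos θ)
Δλ = 2.4263 × (1 - cos(73°))
Δλ = 2.4263 × 0.7076
Δλ = 1.7169 pm

Initial wavelength:
λ = λ' - Δλ
λ = 47.2169 - 1.7169
λ = 45.5000 pm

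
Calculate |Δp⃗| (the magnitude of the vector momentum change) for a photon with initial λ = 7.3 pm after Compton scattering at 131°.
1.3652e-22 kg·m/s

Photon momentum magnitude is p = h/λ.

Initial momentum:
p₀ = h/λ = 6.6261e-34/7.3000e-12 = 9.0768e-23 kg·m/s

After scattering:
λ' = λ + Δλ = 7.3 + 4.0181 = 11.3181 pm
p' = h/λ' = 6.6261e-34/1.1318e-11 = 5.8544e-23 kg·m/s

Momentum is a vector; the scattered photon's direction makes angle θ = 131° with the incident direction. The magnitude of the vector change Δp⃗ = p⃗₀ − p⃗' is found from the law of cosines:
|Δp⃗|² = p₀² + p'² − 2p₀p'cos θ
|Δp⃗|² = (9.0768e-23)² + (5.8544e-23)² − 2·9.0768e-23·5.8544e-23·cos(131°)
|Δp⃗| = 1.3652e-22 kg·m/s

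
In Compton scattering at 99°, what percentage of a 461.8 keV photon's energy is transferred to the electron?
0.5110 (or 51.10%)

Calculate initial and final photon energies:

Initial: E₀ = 461.8 keV → λ₀ = 2.6848 pm
Compton shift: Δλ = 2.8059 pm
Final wavelength: λ' = 5.4907 pm
Final energy: E' = 225.8088 keV

Fractional energy loss:
(E₀ - E')/E₀ = (461.8000 - 225.8088)/461.8000
= 235.9912/461.8000
= 0.5110
= 51.10%

(Intermediate values are shown rounded; full precision is carried through to the final answer.)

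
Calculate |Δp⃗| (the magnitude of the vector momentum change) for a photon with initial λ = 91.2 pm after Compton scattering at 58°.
7.0016e-24 kg·m/s

Photon momentum magnitude is p = h/λ.

Initial momentum:
p₀ = h/λ = 6.6261e-34/9.1200e-11 = 7.2654e-24 kg·m/s

After scattering:
λ' = λ + Δλ = 91.2 + 1.1406 = 92.3406 pm
p' = h/λ' = 6.6261e-34/9.2341e-11 = 7.1757e-24 kg·m/s

Momentum is a vector; the scattered photon's direction makes angle θ = 58° with the incident direction. The magnitude of the vector change Δp⃗ = p⃗₀ − p⃗' is found from the law of cosines:
|Δp⃗|² = p₀² + p'² − 2p₀p'cos θ
|Δp⃗|² = (7.2654e-24)² + (7.1757e-24)² − 2·7.2654e-24·7.1757e-24·cos(58°)
|Δp⃗| = 7.0016e-24 kg·m/s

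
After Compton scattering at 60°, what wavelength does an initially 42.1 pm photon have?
43.3132 pm

Using the Compton formula: λ' = λ + λ_C(1 − cos θ)

For θ = 60°, cos θ = 1/2 (exact) = 0.5000, so:
1 − cos 60° = 1 − (1/2) = 0.5000

Δλ = λ_C × 0.5000 = 2.4263 × 0.5000 = 1.2132 pm

λ' = 42.1 + 1.2132 = 43.3132 pm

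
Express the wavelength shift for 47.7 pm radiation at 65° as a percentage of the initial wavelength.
2.9369%

Calculate the Compton shift:
Δλ = λ_C(1 - cos(65°))
Δλ = 2.4263 × (1 - cos(65°))
Δλ = 2.4263 × 0.5774
Δλ = 1.4009 pm

Percentage change:
(Δλ/λ₀) × 100 = (1.4009/47.7) × 100
= 2.9369%

(Intermediate values are shown rounded; full precision is carried through to the final answer.)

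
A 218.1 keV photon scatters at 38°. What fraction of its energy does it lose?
0.0830 (or 8.30%)

Calculate initial and final photon energies:

Initial: E₀ = 218.1 keV → λ₀ = 5.6847 pm
Compton shift: Δλ = 0.5144 pm
Final wavelength: λ' = 6.1991 pm
Final energy: E' = 200.0038 keV

Fractional energy loss:
(E₀ - E')/E₀ = (218.1000 - 200.0038)/218.1000
= 18.0962/218.1000
= 0.0830
= 8.30%

(Intermediate values are shown rounded; full precision is carried through to the final answer.)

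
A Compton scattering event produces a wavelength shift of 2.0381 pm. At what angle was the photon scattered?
80.79°

From the Compton formula Δλ = λ_C(1 - cos θ), we can solve for θ:

cos θ = 1 - Δλ/λ_C

Given:
- Δλ = 2.0381 pm
- λ_C = h/(m_e·c) ≈ 2.42631024 pm

cos θ = 1 - 2.0381/2.42631024
cos θ = 1 - 0.840000
cos θ = 0.160000

θ = arccos(0.160000)
θ = 80.79°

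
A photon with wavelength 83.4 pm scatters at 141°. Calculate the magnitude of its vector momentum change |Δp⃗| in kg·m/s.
1.4611e-23 kg·m/s

Photon momentum magnitude is p = h/λ.

Initial momentum:
p₀ = h/λ = 6.6261e-34/8.3400e-11 = 7.9449e-24 kg·m/s

After scattering:
λ' = λ + Δλ = 83.4 + 4.3119 = 87.7119 pm
p' = h/λ' = 6.6261e-34/8.7712e-11 = 7.5544e-24 kg·m/s

Momentum is a vector; the scattered photon's direction makes angle θ = 141° with the incident direction. The magnitude of the vector change Δp⃗ = p⃗₀ − p⃗' is found from the law of cosines:
|Δp⃗|² = p₀² + p'² − 2p₀p'cos θ
|Δp⃗|² = (7.9449e-24)² + (7.5544e-24)² − 2·7.9449e-24·7.5544e-24·cos(141°)
|Δp⃗| = 1.4611e-23 kg·m/s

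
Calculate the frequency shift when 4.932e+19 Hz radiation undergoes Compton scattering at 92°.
1.442e+19 Hz (decrease)

Convert frequency to wavelength (c = 299792458 m/s):
λ₀ = c/f₀ = 299792458/4.932e+19 = 6.0785170e-12 m = 6.0785 pm

Calculate Compton shift:
Δλ = λ_C(1 - cos(92°)) = 2.5110 pm

Final wavelength:
λ' = λ₀ + Δλ = 6.0785 + 2.5110 = 8.5895 pm

Final frequency:
f' = c/λ' = 299792458/8.5895042e-12 = 3.4902184e+19 Hz

Frequency shift (decrease):
Δf = f₀ - f' = 4.932e+19 - 3.4902184e+19 = 1.442e+19 Hz

(Intermediate values are shown rounded; full precision is carried through to the final answer.)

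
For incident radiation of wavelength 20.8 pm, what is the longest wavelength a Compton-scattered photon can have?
25.6526 pm (at θ = 180°)

The Compton shift is Δλ = λ_C(1 − cos θ).

Since cos θ ranges from −1 to 1, the factor (1 − cos θ) ranges from 0 to 2; the maximum shift occurs at θ = 180° (backscattering):
Δλ_max = 2λ_C = 2 × 2.4263 pm = 4.8526 pm

Maximum scattered wavelength:
λ'_max = λ₀ + Δλ_max = 20.8 + 4.8526 = 25.6526 pm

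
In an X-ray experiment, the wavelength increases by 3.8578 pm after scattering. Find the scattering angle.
126.16°

From the Compton formula Δλ = λ_C(1 - cos θ), we can solve for θ:

cos θ = 1 - Δλ/λ_C

Given:
- Δλ = 3.8578 pm
- λ_C = h/(m_e·c) ≈ 2.42631024 pm

cos θ = 1 - 3.8578/2.42631024
cos θ = 1 - 1.589986
cos θ = -0.589986

θ = arccos(-0.589986)
θ = 126.16°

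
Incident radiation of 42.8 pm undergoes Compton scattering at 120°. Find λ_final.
46.4395 pm

Using the Compton scattering formula:
λ' = λ + Δλ = λ + λ_C(1 - cos θ)

Given:
- Initial wavelength λ = 42.8 pm
- Scattering angle θ = 120°
- Compton wavelength λ_C ≈ 2.4263 pm

Calculate the shift:
Δλ = 2.4263 × (1 - cos(120°))
Δλ = 2.4263 × 1.5000
Δλ = 3.6395 pm

Final wavelength:
λ' = 42.8 + 3.6395 = 46.4395 pm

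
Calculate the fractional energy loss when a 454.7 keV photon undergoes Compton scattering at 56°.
0.2817 (or 28.17%)

Calculate initial and final photon energies:

Initial: E₀ = 454.7 keV → λ₀ = 2.7267 pm
Compton shift: Δλ = 1.0695 pm
Final wavelength: λ' = 3.7963 pm
Final energy: E' = 326.5956 keV

Fractional energy loss:
(E₀ - E')/E₀ = (454.7000 - 326.5956)/454.7000
= 128.1044/454.7000
= 0.2817
= 28.17%

(Intermediate values are shown rounded; full precision is carried through to the final answer.)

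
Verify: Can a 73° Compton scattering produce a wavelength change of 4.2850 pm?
No, inconsistent

Calculate the expected shift for θ = 73°:

Δλ_expected = λ_C(1 - cos(73°))
Δλ_expected = 2.4263 × (1 - cos(73°))
Δλ_expected = 2.4263 × 0.7076
Δλ_expected = 1.7169 pm

Given shift: 4.2850 pm
Expected shift: 1.7169 pm
Difference: 2.5680 pm

The values do not match. The given shift corresponds to θ ≈ 140.0°, not 73°.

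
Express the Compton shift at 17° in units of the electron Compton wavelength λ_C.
0.0437 λ_C

The Compton shift formula is:
Δλ = λ_C(1 - cos θ)

Dividing both sides by λ_C:
Δλ/λ_C = 1 - cos θ

For θ = 17°:
Δλ/λ_C = 1 - cos(17°)
Δλ/λ_C = 1 - 0.9563
Δλ/λ_C = 0.0437

This means the shift is 0.0437 × λ_C = 0.1060 pm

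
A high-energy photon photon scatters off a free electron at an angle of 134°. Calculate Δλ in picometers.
4.1118 pm

Using the Compton scattering formula:
Δλ = λ_C(1 - cos θ)

where λ_C = h/(m_e·c) ≈ 2.4263 pm is the Compton wavelength of an electron.

For θ = 134°:
cos(134°) = -0.6947
1 - cos(134°) = 1.6947

Δλ = 2.4263 × 1.6947
Δλ = 4.1118 pm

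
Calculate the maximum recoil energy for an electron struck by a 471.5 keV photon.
305.7942 keV

Maximum energy transfer occurs at θ = 180° (backscattering).

Initial photon: E₀ = 471.5 keV → λ₀ = 2.6296 pm

Maximum Compton shift (at 180°):
Δλ_max = 2λ_C = 2 × 2.4263 = 4.8526 pm

Final wavelength:
λ' = 2.6296 + 4.8526 = 7.4822 pm

Minimum photon energy (maximum energy to electron):
E'_min = hc/λ' = 165.7058 keV

Maximum electron kinetic energy:
K_max = E₀ - E'_min = 471.5000 - 165.7058 = 305.7942 keV

(Intermediate values are shown rounded; full precision is carried through to the final answer.)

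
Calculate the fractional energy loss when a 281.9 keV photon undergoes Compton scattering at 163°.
0.5191 (or 51.91%)

Calculate initial and final photon energies:

Initial: E₀ = 281.9 keV → λ₀ = 4.3982 pm
Compton shift: Δλ = 4.7466 pm
Final wavelength: λ' = 9.1448 pm
Final energy: E' = 135.5794 keV

Fractional energy loss:
(E₀ - E')/E₀ = (281.9000 - 135.5794)/281.9000
= 146.3206/281.9000
= 0.5191
= 51.91%

(Intermediate values are shown rounded; full precision is carried through to the final answer.)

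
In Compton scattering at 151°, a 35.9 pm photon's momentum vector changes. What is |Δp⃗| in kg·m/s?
3.3733e-23 kg·m/s

Photon momentum magnitude is p = h/λ.

Initial momentum:
p₀ = h/λ = 6.6261e-34/3.5900e-11 = 1.8457e-23 kg·m/s

After scattering:
λ' = λ + Δλ = 35.9 + 4.5484 = 40.4484 pm
p' = h/λ' = 6.6261e-34/4.0448e-11 = 1.6382e-23 kg·m/s

Momentum is a vector; the scattered photon's direction makes angle θ = 151° with the incident direction. The magnitude of the vector change Δp⃗ = p⃗₀ − p⃗' is found from the law of cosines:
|Δp⃗|² = p₀² + p'² − 2p₀p'cos θ
|Δp⃗|² = (1.8457e-23)² + (1.6382e-23)² − 2·1.8457e-23·1.6382e-23·cos(151°)
|Δp⃗| = 3.3733e-23 kg·m/s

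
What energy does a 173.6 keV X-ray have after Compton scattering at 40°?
160.8180 keV

First convert energy to wavelength:
λ = hc/E, with hc ≈ 1239.842 keV·pm (i.e. 1239.842 eV·nm)

For E = 173.6 keV = 173600 eV:
λ = 1239.842 keV·pm / 173.6 keV
λ = 7.1419 pm

Calculate the Compton shift:
Δλ = λ_C(1 - cos(40°)) = 2.4263 × 0.2340
Δλ = 0.5676 pm

Final wavelength:
λ' = 7.1419 + 0.5676 = 7.7096 pm

Final energy:
E' = hc/λ' = 1239.842 / 7.7096 = 160.8180 keV

(Intermediate values are shown rounded; full precision is carried through to the final answer.)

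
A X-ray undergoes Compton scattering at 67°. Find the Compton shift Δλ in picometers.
1.4783 pm

Using the Compton scattering formula:
Δλ = λ_C(1 - cos θ)

where λ_C = h/(m_e·c) ≈ 2.4263 pm is the Compton wavelength of an electron.

For θ = 67°:
cos(67°) = 0.3907
1 - cos(67°) = 0.6093

Δλ = 2.4263 × 0.6093
Δλ = 1.4783 pm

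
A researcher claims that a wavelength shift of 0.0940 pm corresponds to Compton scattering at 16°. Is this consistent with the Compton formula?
Yes, consistent

Calculate the expected shift for θ = 16°:

Δλ_expected = λ_C(1 - cos(16°))
Δλ_expected = 2.4263 × (1 - cos(16°))
Δλ_expected = 2.4263 × 0.0387
Δλ_expected = 0.0940 pm

Given shift: 0.0940 pm
Expected shift: 0.0940 pm
Difference: 0.0000 pm

The values match. This is consistent with Compton scattering at the stated angle.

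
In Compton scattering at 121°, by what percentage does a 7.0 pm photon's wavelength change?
52.5136%

Calculate the Compton shift:
Δλ = λ_C(1 - cos(121°))
Δλ = 2.4263 × (1 - cos(121°))
Δλ = 2.4263 × 1.5150
Δλ = 3.6760 pm

Percentage change:
(Δλ/λ₀) × 100 = (3.6760/7.0) × 100
= 52.5136%

(Intermediate values are shown rounded; full precision is carried through to the final answer.)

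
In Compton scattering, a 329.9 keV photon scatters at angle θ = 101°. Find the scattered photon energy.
186.5123 keV

First convert energy to wavelength:
λ = hc/E, with hc ≈ 1239.842 keV·pm (i.e. 1239.842 eV·nm)

For E = 329.9 keV = 329900 eV:
λ = 1239.842 keV·pm / 329.9 keV
λ = 3.7582 pm

Calculate the Compton shift:
Δλ = λ_C(1 - cos(101°)) = 2.4263 × 1.1908
Δλ = 2.8893 pm

Final wavelength:
λ' = 3.7582 + 2.8893 = 6.6475 pm

Final energy:
E' = hc/λ' = 1239.842 / 6.6475 = 186.5123 keV

(Intermediate values are shown rounded; full precision is carried through to the final answer.)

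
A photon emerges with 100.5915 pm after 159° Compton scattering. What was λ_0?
95.9000 pm

From λ' = λ + Δλ, we have λ = λ' - Δλ

First calculate the Compton shift:
Δλ = λ_C(1 - cos θ)
Δλ = 2.4263 × (1 - cos(159°))
Δλ = 2.4263 × 1.9336
Δλ = 4.6915 pm

Initial wavelength:
λ = λ' - Δλ
λ = 100.5915 - 4.6915
λ = 95.9000 pm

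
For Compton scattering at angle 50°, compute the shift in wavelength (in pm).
0.8667 pm

Using the Compton scattering formula:
Δλ = λ_C(1 - cos θ)

where λ_C = h/(m_e·c) ≈ 2.4263 pm is the Compton wavelength of an electron.

For θ = 50°:
cos(50°) = 0.6428
1 - cos(50°) = 0.3572

Δλ = 2.4263 × 0.3572
Δλ = 0.8667 pm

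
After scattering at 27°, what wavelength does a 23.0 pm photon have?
23.2645 pm

Using the Compton scattering formula:
λ' = λ + Δλ = λ + λ_C(1 - cos θ)

Given:
- Initial wavelength λ = 23.0 pm
- Scattering angle θ = 27°
- Compton wavelength λ_C ≈ 2.4263 pm

Calculate the shift:
Δλ = 2.4263 × (1 - cos(27°))
Δλ = 2.4263 × 0.1090
Δλ = 0.2645 pm

Final wavelength:
λ' = 23.0 + 0.2645 = 23.2645 pm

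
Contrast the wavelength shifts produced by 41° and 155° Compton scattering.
155° produces the larger shift by a factor of 7.772

Calculate both shifts using Δλ = λ_C(1 - cos θ):

For θ₁ = 41°:
Δλ₁ = 2.4263 × (1 - cos(41°))
Δλ₁ = 2.4263 × 0.2453
Δλ₁ = 0.5952 pm

For θ₂ = 155°:
Δλ₂ = 2.4263 × (1 - cos(155°))
Δλ₂ = 2.4263 × 1.9063
Δλ₂ = 4.6253 pm

The 155° angle produces the larger shift.
Ratio: 4.6253/0.5952 = 7.772

(Intermediate values are shown rounded; full precision is carried through to the final answer.)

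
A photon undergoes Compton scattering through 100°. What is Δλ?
2.8476 pm

Using the Compton scattering formula:
Δλ = λ_C(1 - cos θ)

where λ_C = h/(m_e·c) ≈ 2.4263 pm is the Compton wavelength of an electron.

For θ = 100°:
cos(100°) = -0.1736
1 - cos(100°) = 1.1736

Δλ = 2.4263 × 1.1736
Δλ = 2.8476 pm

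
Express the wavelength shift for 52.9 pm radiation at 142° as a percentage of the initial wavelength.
8.2009%

Calculate the Compton shift:
Δλ = λ_C(1 - cos(142°))
Δλ = 2.4263 × (1 - cos(142°))
Δλ = 2.4263 × 1.7880
Δλ = 4.3383 pm

Percentage change:
(Δλ/λ₀) × 100 = (4.3383/52.9) × 100
= 8.2009%

(Intermediate values are shown rounded; full precision is carried through to the final answer.)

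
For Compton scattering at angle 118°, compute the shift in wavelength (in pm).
3.5654 pm

Using the Compton scattering formula:
Δλ = λ_C(1 - cos θ)

where λ_C = h/(m_e·c) ≈ 2.4263 pm is the Compton wavelength of an electron.

For θ = 118°:
cos(118°) = -0.4695
1 - cos(118°) = 1.4695

Δλ = 2.4263 × 1.4695
Δλ = 3.5654 pm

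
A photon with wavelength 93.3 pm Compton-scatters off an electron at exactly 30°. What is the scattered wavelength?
93.6251 pm

Using the Compton formula: λ' = λ + λ_C(1 − cos θ)

For θ = 30°, cos θ = √3/2 (exact) ≈ 0.8660, so:
1 − cos 30° = 1 − (√3/2) ≈ 0.1340

Δλ = λ_C × 0.1340 = 2.4263 × 0.1340 = 0.3251 pm

λ' = 93.3 + 0.3251 = 93.6251 pm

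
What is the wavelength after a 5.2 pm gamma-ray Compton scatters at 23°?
5.3929 pm

Using the Compton scattering formula:
λ' = λ + Δλ = λ + λ_C(1 - cos θ)

Given:
- Initial wavelength λ = 5.2 pm
- Scattering angle θ = 23°
- Compton wavelength λ_C ≈ 2.4263 pm

Calculate the shift:
Δλ = 2.4263 × (1 - cos(23°))
Δλ = 2.4263 × 0.0795
Δλ = 0.1929 pm

Final wavelength:
λ' = 5.2 + 0.1929 = 5.3929 pm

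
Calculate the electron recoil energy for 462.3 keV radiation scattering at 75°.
185.5640 keV

By energy conservation: K_e = E_initial - E_final

First find the scattered photon energy:
Initial wavelength: λ = hc/E = 2.6819 pm
Compton shift: Δλ = λ_C(1 - cos(75°)) = 1.7983 pm
Final wavelength: λ' = 2.6819 + 1.7983 = 4.4802 pm
Final photon energy: E' = hc/λ' = 276.7360 keV

Electron kinetic energy:
K_e = E - E' = 462.3000 - 276.7360 = 185.5640 keV

(Intermediate values are shown rounded; full precision is carried through to the final answer.)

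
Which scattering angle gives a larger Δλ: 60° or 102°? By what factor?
102° produces the larger shift by a factor of 2.416

Calculate both shifts using Δλ = λ_C(1 - cos θ):

For θ₁ = 60°:
Δλ₁ = 2.4263 × (1 - cos(60°))
Δλ₁ = 2.4263 × 0.5000
Δλ₁ = 1.2132 pm

For θ₂ = 102°:
Δλ₂ = 2.4263 × (1 - cos(102°))
Δλ₂ = 2.4263 × 1.2079
Δλ₂ = 2.9308 pm

The 102° angle produces the larger shift.
Ratio: 2.9308/1.2132 = 2.416

(Intermediate values are shown rounded; full precision is carried through to the final answer.)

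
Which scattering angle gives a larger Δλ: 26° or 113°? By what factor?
113° produces the larger shift by a factor of 13.742

Calculate both shifts using Δλ = λ_C(1 - cos θ):

For θ₁ = 26°:
Δλ₁ = 2.4263 × (1 - cos(26°))
Δλ₁ = 2.4263 × 0.1012
Δλ₁ = 0.2456 pm

For θ₂ = 113°:
Δλ₂ = 2.4263 × (1 - cos(113°))
Δλ₂ = 2.4263 × 1.3907
Δλ₂ = 3.3743 pm

The 113° angle produces the larger shift.
Ratio: 3.3743/0.2456 = 13.742

(Intermediate values are shown rounded; full precision is carried through to the final answer.)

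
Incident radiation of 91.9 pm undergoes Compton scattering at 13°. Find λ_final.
91.9622 pm

Using the Compton scattering formula:
λ' = λ + Δλ = λ + λ_C(1 - cos θ)

Given:
- Initial wavelength λ = 91.9 pm
- Scattering angle θ = 13°
- Compton wavelength λ_C ≈ 2.4263 pm

Calculate the shift:
Δλ = 2.4263 × (1 - cos(13°))
Δλ = 2.4263 × 0.0256
Δλ = 0.0622 pm

Final wavelength:
λ' = 91.9 + 0.0622 = 91.9622 pm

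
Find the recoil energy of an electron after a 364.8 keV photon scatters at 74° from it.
124.3443 keV

By energy conservation: K_e = E_initial - E_final

First find the scattered photon energy:
Initial wavelength: λ = hc/E = 3.3987 pm
Compton shift: Δλ = λ_C(1 - cos(74°)) = 1.7575 pm
Final wavelength: λ' = 3.3987 + 1.7575 = 5.1562 pm
Final photon energy: E' = hc/λ' = 240.4557 keV

Electron kinetic energy:
K_e = E - E' = 364.8000 - 240.4557 = 124.3443 keV

(Intermediate values are shown rounded; full precision is carried through to the final answer.)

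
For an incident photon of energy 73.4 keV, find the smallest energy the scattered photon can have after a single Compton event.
57.0194 keV (at θ = 180°)

The scattered photon has minimum energy when its wavelength is maximum, i.e., when the Compton shift Δλ = λ_C(1 − cos θ) is maximum. This occurs at θ = 180° (backscattering), giving Δλ_max = 2λ_C = 4.8526 pm.

Initial wavelength: λ₀ = hc/E₀ = 16.8916 pm
Maximum final wavelength: λ'_max = λ₀ + 2λ_C = 16.8916 + 4.8526 = 21.7442 pm
Minimum final energy: E'_min = hc/λ'_max = 57.0194 keV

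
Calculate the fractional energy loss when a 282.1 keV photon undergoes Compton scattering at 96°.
0.3788 (or 37.88%)

Calculate initial and final photon energies:

Initial: E₀ = 282.1 keV → λ₀ = 4.3950 pm
Compton shift: Δλ = 2.6799 pm
Final wavelength: λ' = 7.0750 pm
Final energy: E' = 175.2434 keV

Fractional energy loss:
(E₀ - E')/E₀ = (282.1000 - 175.2434)/282.1000
= 106.8566/282.1000
= 0.3788
= 37.88%

(Intermediate values are shown rounded; full precision is carried through to the final answer.)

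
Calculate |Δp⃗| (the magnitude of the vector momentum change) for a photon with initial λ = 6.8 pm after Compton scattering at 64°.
9.5653e-23 kg·m/s

Photon momentum magnitude is p = h/λ.

Initial momentum:
p₀ = h/λ = 6.6261e-34/6.8000e-12 = 9.7442e-23 kg·m/s

After scattering:
λ' = λ + Δλ = 6.8 + 1.3627 = 8.1627 pm
p' = h/λ' = 6.6261e-34/8.1627e-12 = 8.1175e-23 kg·m/s

Momentum is a vector; the scattered photon's direction makes angle θ = 64° with the incident direction. The magnitude of the vector change Δp⃗ = p⃗₀ − p⃗' is found from the law of cosines:
|Δp⃗|² = p₀² + p'² − 2p₀p'cos θ
|Δp⃗|² = (9.7442e-23)² + (8.1175e-23)² − 2·9.7442e-23·8.1175e-23·cos(64°)
|Δp⃗| = 9.5653e-23 kg·m/s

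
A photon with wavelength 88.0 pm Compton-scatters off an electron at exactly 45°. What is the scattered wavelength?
88.7106 pm

Using the Compton formula: λ' = λ + λ_C(1 − cos θ)

For θ = 45°, cos θ = √2/2 (exact) ≈ 0.7071, so:
1 − cos 45° = 1 − (√2/2) ≈ 0.2929

Δλ = λ_C × 0.2929 = 2.4263 × 0.2929 = 0.7106 pm

λ' = 88.0 + 0.7106 = 88.7106 pm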